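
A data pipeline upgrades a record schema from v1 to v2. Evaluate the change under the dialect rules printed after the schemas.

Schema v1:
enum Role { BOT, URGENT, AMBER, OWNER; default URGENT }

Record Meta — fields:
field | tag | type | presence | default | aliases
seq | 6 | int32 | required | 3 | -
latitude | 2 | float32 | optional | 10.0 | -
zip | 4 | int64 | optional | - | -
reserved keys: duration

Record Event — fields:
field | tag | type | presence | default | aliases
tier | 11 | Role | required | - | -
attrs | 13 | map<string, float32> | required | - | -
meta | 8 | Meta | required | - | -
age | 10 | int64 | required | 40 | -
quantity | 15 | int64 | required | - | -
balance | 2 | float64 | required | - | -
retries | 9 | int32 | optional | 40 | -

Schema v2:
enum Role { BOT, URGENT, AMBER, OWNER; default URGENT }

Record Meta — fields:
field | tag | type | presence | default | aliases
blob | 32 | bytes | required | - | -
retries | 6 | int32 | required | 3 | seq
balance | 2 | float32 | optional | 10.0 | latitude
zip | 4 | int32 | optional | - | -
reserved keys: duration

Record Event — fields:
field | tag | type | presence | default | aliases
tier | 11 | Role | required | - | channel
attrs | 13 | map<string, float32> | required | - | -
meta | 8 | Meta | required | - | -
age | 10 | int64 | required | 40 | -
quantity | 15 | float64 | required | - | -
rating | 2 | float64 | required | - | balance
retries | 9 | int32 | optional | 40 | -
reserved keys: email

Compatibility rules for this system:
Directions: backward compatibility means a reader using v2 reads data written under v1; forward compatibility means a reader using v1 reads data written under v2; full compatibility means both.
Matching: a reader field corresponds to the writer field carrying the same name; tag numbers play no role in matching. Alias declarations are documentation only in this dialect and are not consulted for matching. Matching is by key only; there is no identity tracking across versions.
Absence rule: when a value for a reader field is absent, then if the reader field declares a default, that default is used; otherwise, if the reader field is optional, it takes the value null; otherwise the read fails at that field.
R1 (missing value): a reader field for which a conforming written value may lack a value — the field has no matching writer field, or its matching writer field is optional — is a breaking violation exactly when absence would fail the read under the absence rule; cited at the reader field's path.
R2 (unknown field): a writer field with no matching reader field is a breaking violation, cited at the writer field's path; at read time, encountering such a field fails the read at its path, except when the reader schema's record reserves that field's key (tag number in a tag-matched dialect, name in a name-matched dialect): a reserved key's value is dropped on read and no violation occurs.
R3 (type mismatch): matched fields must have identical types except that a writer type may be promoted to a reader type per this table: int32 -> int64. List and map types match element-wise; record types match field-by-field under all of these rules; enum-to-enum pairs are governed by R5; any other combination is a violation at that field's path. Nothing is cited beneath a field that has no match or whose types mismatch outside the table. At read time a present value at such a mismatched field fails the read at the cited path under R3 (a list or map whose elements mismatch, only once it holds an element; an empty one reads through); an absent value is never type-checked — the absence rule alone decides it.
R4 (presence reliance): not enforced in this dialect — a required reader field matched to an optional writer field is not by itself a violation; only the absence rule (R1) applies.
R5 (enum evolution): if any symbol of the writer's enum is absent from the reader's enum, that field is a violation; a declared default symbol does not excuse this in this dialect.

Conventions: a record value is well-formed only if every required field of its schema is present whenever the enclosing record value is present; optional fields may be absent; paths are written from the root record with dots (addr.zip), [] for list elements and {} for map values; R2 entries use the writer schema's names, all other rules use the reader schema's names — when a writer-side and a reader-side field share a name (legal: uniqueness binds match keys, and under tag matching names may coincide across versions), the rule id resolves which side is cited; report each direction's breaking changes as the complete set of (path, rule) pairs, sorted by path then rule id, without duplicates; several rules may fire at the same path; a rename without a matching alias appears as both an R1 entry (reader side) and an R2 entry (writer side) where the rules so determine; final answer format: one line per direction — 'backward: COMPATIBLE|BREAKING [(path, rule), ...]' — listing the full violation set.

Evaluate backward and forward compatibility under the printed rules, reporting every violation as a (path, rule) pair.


backward: BREAKING [(balance, R2), (meta.blob, R1), (meta.latitude, R2), (meta.seq, R2), (meta.zip, R3), (quantity, R3), (rating, R1)]; forward: BREAKING [(balance, R1), (meta.balance, R2), (meta.blob, R2), (meta.retries, R2), (quantity, R3), (rating, R2)]

the writer's type comes first in each Event pair
checking backward for Event: reader v2 against writer v1:
  tier <- tier (Role -> Role, writer required)
  attrs <- attrs (map<string, float32> -> map<string, float32>, writer required)
  meta <- meta (Meta -> Meta, writer required)
  age <- age (int64 -> int64, writer required)
  quantity <- quantity (int64 -> float64, writer required)
  rating: no writer-side match
  retries <- retries (int32 -> int32, writer optional)
  balance (writer side), unknown to reader
  meta.blob: no writer-side match
  meta.retries: no writer-side match
  meta.balance: no writer-side match
  meta.zip <- meta.zip (int64 -> int32, writer optional)
  meta.seq (writer side), unknown to reader
  meta.latitude (writer side), unknown to reader
  breaking: (balance, R2)
  breaking: (meta.blob, R1)
  breaking: (meta.latitude, R2)
  breaking: (meta.seq, R2)
  breaking: (meta.zip, R3)
  breaking: (quantity, R3)
  breaking: (rating, R1)
  => backward: BREAKING (7)
checking forward for Event: reader v1 against writer v2:
  tier <- tier (Role -> Role, writer required)
  attrs <- attrs (map<string, float32> -> map<string, float32>, writer required)
  meta <- meta (Meta -> Meta, writer required)
  age <- age (int64 -> int64, writer required)
  quantity <- quantity (float64 -> int64, writer required)
  balance: no writer-side match
  retries <- retries (int32 -> int32, writer optional)
  rating (writer side), unknown to reader
  meta.seq: no writer-side match
  meta.latitude: no writer-side match
  meta.zip <- meta.zip (int32 -> int64, writer optional)
  meta.blob (writer side), unknown to reader
  meta.retries (writer side), unknown to reader
  meta.balance (writer side), unknown to reader
  breaking: (balance, R1)
  breaking: (meta.balance, R2)
  breaking: (meta.blob, R2)
  breaking: (meta.retries, R2)
  breaking: (quantity, R3)
  breaking: (rating, R2)
  => forward: BREAKING (6)


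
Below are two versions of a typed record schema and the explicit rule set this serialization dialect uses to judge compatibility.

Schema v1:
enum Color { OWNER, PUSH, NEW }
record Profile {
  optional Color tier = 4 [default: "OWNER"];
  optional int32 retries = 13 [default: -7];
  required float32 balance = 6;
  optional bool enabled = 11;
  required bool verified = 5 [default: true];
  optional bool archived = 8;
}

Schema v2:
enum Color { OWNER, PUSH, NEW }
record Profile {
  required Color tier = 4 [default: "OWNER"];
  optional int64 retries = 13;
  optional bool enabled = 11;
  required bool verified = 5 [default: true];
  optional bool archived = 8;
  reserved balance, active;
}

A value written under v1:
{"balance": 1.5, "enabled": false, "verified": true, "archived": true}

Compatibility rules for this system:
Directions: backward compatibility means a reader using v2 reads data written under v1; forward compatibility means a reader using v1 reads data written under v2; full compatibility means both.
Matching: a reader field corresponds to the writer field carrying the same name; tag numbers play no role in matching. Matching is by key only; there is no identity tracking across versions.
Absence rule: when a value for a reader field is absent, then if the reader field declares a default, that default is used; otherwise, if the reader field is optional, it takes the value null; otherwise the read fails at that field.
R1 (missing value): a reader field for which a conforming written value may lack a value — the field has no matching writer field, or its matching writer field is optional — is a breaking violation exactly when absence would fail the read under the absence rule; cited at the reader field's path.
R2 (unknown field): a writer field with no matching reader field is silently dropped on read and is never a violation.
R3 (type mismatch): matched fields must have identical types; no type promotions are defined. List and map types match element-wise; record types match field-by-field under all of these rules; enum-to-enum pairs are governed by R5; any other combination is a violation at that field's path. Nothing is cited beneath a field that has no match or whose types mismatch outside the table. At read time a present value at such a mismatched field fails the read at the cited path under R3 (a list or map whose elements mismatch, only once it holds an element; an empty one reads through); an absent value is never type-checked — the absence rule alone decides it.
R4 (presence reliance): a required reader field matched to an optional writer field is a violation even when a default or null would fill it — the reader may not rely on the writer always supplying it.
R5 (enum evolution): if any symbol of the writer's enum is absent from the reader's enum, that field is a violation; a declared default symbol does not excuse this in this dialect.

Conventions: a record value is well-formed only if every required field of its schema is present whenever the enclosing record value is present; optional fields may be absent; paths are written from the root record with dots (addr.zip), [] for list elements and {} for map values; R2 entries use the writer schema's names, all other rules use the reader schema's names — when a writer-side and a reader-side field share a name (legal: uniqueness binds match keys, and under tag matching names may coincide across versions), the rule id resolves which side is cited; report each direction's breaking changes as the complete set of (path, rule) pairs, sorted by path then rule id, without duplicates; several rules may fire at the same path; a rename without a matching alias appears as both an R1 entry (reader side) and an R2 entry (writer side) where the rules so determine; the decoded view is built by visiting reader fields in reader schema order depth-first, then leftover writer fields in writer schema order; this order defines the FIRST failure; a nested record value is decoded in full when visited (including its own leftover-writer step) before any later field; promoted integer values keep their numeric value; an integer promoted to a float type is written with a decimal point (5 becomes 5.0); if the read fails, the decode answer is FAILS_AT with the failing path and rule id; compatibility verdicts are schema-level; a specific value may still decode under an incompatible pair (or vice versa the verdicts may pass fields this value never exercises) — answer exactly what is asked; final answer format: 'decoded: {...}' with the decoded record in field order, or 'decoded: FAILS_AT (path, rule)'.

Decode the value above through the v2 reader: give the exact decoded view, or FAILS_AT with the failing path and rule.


decoded: {"tier": "OWNER", "retries": null, "enabled": false, "verified": true, "archived": true}

the writer's type comes first in each Profile pair
migrating the Profile value to v2:
  tier := "OWNER" (absent -> default)
  retries := null (absent, optional -> null)
  enabled := false
  verified := true
  archived := true
  writer balance: unknown -> dropped
  => decoded: {"tier": "OWNER", "retries": null, "enabled": false, "verified": true, "archived": true}
the rest of the Profile diff is inert for this question:
  field tier in record Profile: optional changed to required -> a verdict-level change on Profile — the shown value reads the same


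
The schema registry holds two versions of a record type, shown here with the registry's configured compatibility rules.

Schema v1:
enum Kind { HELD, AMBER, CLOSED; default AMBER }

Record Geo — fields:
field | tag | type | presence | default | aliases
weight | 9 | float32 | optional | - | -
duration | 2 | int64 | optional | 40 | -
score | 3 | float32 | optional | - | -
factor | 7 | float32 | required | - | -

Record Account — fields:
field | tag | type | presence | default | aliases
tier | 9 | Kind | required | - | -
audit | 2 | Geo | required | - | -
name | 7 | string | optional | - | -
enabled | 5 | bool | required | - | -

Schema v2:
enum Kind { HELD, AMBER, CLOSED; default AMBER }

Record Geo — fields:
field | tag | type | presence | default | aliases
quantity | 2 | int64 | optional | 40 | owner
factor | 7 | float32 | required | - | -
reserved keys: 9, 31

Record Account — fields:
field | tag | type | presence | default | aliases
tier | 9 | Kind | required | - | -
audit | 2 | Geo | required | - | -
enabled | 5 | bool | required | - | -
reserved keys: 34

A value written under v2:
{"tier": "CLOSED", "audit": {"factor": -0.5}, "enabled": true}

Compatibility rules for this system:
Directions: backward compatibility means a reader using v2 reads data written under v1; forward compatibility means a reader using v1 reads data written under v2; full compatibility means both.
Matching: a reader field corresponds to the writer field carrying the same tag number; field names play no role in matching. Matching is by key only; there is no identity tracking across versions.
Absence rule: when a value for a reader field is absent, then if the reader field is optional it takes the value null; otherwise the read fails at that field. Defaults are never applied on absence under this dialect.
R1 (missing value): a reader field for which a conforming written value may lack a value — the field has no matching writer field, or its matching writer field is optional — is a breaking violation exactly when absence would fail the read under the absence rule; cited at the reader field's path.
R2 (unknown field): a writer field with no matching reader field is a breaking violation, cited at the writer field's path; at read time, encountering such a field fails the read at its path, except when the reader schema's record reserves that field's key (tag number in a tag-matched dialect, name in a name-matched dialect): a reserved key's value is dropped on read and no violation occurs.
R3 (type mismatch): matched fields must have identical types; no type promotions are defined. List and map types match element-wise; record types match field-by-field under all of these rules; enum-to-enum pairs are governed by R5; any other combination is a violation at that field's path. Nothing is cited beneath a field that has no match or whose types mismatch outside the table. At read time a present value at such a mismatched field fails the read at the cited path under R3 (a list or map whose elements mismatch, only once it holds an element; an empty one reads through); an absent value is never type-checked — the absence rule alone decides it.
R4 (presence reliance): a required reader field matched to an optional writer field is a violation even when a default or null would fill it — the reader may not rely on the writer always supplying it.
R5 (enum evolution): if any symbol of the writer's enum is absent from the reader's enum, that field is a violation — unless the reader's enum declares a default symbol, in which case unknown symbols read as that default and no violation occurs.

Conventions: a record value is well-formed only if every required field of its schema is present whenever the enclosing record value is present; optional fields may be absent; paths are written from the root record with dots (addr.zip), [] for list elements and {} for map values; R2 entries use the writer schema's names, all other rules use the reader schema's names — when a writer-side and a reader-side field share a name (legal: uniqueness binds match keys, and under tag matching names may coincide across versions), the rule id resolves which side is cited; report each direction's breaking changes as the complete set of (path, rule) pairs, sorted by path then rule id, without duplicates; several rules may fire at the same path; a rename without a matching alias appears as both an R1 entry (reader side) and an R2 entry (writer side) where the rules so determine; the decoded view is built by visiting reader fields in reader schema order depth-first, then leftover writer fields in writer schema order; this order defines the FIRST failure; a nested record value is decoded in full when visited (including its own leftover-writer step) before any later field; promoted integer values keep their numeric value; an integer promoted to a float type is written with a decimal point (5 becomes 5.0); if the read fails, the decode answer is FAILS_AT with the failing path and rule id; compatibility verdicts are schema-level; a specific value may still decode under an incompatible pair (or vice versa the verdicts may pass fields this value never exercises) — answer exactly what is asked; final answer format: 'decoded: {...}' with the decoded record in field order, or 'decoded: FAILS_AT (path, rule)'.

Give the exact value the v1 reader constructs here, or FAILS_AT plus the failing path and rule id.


decoded: {"tier": "CLOSED", "audit": {"weight": null, "duration": null, "score": null, "factor": -0.5}, "name": null, "enabled": true}

the writer's type comes first in each Account pair
decoding the Account value with the v1 reader:
  tier := "CLOSED"
  audit.weight := null (absent, optional -> null)
  audit.duration := null (absent, optional -> null)
  audit.score := null (absent, optional -> null)
  audit.factor := -0.5
  name := null (absent, optional -> null)
  enabled := true
  => decoded: {"tier": "CLOSED", "audit": {"weight": null, "duration": null, "score": null, "factor": -0.5}, "name": null, "enabled": true}
diffs on Account not affecting the asked answer:
  removed field name from record Account -> a verdict-level change on Account — the shown value reads the same
  removed field weight from record Geo (its key 9 joins the reserved list) -> no rule fires on it and the decoded Account view is identical with or without it
  renamed field duration to quantity in record Geo -> no rule fires on it and the decoded Account view is identical with or without it
  removed field score from record Geo -> a verdict-level change on Account — the shown value reads the same


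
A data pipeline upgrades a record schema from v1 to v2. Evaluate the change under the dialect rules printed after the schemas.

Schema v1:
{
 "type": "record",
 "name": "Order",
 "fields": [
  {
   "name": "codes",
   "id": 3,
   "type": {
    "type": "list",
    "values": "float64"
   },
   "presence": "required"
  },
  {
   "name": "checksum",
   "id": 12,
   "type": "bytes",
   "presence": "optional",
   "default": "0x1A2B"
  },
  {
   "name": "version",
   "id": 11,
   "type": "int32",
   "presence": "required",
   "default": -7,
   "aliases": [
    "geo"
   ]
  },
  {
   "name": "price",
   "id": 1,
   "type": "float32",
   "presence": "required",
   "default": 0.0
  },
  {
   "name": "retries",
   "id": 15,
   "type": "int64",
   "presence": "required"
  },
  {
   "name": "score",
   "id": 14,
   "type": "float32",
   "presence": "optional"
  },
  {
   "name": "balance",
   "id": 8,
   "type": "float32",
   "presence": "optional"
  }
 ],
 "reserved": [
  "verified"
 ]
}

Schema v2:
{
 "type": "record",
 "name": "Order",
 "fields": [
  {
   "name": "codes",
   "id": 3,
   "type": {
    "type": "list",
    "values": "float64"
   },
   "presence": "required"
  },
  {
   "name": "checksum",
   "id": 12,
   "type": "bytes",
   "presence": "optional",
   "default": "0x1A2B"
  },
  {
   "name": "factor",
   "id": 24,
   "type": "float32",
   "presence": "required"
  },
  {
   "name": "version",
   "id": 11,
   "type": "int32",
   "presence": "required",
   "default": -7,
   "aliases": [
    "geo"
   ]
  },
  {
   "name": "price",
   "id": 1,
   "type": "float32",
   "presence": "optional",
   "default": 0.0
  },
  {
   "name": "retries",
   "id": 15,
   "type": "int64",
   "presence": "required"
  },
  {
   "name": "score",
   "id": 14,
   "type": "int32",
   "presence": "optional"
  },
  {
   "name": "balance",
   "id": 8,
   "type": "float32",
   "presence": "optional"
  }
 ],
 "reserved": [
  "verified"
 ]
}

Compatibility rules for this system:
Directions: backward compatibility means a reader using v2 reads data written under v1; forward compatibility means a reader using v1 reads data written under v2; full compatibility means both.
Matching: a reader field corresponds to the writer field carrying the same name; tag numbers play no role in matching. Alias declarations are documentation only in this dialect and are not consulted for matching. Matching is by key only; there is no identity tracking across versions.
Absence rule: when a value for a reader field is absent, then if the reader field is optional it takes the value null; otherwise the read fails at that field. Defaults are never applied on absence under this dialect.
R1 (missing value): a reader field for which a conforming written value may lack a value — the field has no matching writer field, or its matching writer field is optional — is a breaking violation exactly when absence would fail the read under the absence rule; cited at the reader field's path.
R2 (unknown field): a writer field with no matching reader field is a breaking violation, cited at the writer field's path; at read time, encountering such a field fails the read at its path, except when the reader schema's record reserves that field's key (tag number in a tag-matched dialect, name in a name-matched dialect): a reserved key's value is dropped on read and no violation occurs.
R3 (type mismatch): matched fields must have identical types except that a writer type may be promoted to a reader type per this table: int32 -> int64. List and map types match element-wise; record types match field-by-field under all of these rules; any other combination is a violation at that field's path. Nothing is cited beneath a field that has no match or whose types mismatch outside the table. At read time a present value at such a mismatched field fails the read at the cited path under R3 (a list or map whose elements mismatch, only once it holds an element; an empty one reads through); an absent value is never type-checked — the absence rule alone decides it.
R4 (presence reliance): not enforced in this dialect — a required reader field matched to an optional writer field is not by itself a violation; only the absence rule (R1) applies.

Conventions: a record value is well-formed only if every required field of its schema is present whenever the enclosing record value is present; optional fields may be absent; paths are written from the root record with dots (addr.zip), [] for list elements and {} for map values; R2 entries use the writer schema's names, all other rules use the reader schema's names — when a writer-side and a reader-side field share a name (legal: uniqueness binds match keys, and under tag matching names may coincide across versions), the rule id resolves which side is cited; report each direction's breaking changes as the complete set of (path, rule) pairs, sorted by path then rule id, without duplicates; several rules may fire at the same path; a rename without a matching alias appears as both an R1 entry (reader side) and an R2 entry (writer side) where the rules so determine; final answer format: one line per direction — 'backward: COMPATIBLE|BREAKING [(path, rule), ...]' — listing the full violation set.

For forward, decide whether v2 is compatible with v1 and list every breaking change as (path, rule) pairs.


forward: BREAKING [(factor, R2), (price, R1), (score, R3)]

each type pair in Order: writer, then reader
forward analysis of Order with v1 as reader and v2 as writer:
  codes <- codes (list<float64> -> list<float64>, writer required)
  checksum <- checksum (bytes -> bytes, writer optional)
  version <- version (int32 -> int32, writer required)
  price <- price (float32 -> float32, writer optional)
  retries <- retries (int64 -> int64, writer required)
  score <- score (int32 -> float32, writer optional)
  balance <- balance (float32 -> float32, writer optional)
  leftover writer field: factor
  rule R2 violated at factor
  rule R1 violated at price
  rule R3 violated at score
  forward on Order therefore BREAKING (3)


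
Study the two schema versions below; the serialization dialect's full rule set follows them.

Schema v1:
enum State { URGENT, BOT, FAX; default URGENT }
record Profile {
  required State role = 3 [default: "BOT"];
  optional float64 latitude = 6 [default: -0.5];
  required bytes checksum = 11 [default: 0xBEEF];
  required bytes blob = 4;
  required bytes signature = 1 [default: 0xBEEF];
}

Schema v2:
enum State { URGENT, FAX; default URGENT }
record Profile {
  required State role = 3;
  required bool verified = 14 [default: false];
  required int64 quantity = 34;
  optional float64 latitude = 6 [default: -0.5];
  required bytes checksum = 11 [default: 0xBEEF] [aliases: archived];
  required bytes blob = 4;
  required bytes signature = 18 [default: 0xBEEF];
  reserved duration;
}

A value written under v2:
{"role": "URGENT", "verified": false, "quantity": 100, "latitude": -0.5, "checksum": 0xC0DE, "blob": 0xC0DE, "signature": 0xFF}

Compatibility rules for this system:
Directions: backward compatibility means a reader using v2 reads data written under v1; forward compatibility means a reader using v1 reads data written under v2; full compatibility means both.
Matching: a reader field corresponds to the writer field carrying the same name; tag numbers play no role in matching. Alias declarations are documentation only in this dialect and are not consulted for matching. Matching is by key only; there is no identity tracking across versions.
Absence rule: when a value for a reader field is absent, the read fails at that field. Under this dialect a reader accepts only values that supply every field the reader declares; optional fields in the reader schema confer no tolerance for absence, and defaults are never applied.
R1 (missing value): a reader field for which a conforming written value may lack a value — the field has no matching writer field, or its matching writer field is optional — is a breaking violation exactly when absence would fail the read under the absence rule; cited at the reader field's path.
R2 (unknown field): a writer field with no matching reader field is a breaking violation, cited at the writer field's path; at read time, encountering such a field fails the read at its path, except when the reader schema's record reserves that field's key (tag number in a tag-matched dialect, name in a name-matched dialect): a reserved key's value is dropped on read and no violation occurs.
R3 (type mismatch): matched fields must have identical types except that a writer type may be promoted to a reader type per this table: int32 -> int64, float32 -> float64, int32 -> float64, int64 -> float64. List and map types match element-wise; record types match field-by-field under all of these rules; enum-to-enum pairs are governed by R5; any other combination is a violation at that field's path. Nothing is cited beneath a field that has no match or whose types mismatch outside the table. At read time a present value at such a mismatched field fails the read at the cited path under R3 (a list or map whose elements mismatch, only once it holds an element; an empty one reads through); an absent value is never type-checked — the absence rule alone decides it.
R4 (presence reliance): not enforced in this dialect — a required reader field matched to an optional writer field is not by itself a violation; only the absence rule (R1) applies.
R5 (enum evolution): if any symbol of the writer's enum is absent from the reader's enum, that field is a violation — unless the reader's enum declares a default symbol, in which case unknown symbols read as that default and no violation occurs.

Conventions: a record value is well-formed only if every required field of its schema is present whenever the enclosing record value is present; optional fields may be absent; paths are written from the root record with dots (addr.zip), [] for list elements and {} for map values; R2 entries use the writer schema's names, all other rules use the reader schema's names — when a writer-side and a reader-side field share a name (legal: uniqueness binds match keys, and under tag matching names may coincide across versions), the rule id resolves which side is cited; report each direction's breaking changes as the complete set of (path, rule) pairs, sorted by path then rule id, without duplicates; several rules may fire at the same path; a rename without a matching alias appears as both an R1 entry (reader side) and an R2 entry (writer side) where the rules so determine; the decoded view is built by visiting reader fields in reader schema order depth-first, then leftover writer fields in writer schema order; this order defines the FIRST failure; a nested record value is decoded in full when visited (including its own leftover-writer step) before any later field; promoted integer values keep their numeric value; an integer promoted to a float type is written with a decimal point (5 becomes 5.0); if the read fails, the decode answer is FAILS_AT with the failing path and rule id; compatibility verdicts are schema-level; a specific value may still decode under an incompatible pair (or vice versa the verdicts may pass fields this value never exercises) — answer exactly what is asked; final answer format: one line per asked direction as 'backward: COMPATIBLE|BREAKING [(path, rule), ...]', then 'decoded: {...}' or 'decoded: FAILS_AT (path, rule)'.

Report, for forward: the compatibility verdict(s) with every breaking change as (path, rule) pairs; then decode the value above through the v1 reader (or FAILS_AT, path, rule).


the writer's type comes first in each Profile pair
forward on Profile — v1 reading data written by v2:
  role <- role (State -> State, writer required)
  latitude <- latitude (float64 -> float64, writer optional)
  checksum <- checksum (bytes -> bytes, writer required)
  blob <- blob (bytes -> bytes, writer required)
  signature <- signature (bytes -> bytes, writer required)
  writer verified: unknown to reader
  writer quantity: unknown to reader
  rule R1 violated at latitude
  rule R2 violated at quantity
  rule R2 violated at verified
  => 3 violation(s): forward is BREAKING for Profile
decoding the Profile value with the v1 reader:
  role := "URGENT"
  latitude := -0.5
  checksum := 0xC0DE
  blob := 0xC0DE
  signature := 0xFF
  read fails at verified under R2 (unknown field)
  => FAILS_AT (verified, R2)
remaining Profile differences; none change what is asked:
  enum State (field role in record Profile): symbol BOT removed (the field default referencing it is cleared) -> no rule fires on it in Profile's dialect; the asked verdict holds
  field signature in record Profile: tag 1 changed to 18 -> no rule fires on it in Profile's dialect; the asked verdict holds

forward: BREAKING [(latitude, R1), (quantity, R2), (verified, R2)]; decoded: FAILS_AT (verified, R2)


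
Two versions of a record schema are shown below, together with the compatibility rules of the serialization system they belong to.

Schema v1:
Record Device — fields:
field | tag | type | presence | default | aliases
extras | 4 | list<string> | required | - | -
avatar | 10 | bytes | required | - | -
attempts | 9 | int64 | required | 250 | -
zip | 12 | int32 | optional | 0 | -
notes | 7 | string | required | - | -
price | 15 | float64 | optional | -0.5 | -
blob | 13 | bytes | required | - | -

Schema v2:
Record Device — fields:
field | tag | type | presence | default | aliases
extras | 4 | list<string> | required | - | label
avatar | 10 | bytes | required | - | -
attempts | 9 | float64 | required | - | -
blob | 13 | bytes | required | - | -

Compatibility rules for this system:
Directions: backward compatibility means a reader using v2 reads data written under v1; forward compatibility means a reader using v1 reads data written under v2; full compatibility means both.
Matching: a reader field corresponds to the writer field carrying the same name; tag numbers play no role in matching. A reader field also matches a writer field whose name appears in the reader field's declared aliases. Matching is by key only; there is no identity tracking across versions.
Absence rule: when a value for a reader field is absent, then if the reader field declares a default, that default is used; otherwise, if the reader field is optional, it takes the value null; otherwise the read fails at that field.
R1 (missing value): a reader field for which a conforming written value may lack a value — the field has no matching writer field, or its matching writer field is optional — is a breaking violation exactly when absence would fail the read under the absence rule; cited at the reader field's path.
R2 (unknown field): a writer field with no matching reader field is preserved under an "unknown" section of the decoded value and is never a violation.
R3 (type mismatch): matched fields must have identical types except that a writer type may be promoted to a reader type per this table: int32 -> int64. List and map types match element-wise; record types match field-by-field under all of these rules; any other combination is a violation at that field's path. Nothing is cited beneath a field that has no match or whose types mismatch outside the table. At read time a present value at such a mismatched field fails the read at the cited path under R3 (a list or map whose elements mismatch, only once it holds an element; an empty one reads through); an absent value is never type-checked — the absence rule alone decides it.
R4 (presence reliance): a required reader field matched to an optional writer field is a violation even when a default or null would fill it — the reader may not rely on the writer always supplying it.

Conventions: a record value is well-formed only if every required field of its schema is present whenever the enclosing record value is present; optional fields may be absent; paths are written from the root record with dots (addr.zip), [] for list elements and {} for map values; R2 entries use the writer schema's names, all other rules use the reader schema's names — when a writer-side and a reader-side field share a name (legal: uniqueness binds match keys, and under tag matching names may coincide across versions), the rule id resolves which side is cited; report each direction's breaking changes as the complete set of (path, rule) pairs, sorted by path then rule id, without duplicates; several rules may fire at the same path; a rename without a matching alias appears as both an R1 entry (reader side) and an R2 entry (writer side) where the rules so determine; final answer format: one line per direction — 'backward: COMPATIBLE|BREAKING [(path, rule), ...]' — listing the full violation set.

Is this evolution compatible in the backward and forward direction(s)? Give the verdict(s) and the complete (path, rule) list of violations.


backward: BREAKING [(attempts, R3)]; forward: BREAKING [(attempts, R3), (notes, R1)]

each type pair in Device: writer, then reader
backward for Device (reader v2, writer v1):
  extras: paired with writer extras (list<string> -> list<string>; writer required)
  avatar: paired with writer avatar (bytes -> bytes; writer required)
  attempts: paired with writer attempts (int64 -> float64; writer required)
  blob: paired with writer blob (bytes -> bytes; writer required)
  zip (writer side), unknown to reader
  notes (writer side), unknown to reader
  price (writer side), unknown to reader
  rule R3 violated at attempts
  => backward verdict for Device: BREAKING, 1 violation(s)
forward for Device (reader v1, writer v2):
  extras: paired with writer extras (list<string> -> list<string>; writer required)
  avatar: paired with writer avatar (bytes -> bytes; writer required)
  attempts: paired with writer attempts (float64 -> int64; writer required)
  zip: no writer match
  notes: no writer match
  price: no writer match
  blob: paired with writer blob (bytes -> bytes; writer required)
  rule R3 violated at attempts
  rule R1 violated at notes
  => forward verdict for Device: BREAKING, 2 violation(s)


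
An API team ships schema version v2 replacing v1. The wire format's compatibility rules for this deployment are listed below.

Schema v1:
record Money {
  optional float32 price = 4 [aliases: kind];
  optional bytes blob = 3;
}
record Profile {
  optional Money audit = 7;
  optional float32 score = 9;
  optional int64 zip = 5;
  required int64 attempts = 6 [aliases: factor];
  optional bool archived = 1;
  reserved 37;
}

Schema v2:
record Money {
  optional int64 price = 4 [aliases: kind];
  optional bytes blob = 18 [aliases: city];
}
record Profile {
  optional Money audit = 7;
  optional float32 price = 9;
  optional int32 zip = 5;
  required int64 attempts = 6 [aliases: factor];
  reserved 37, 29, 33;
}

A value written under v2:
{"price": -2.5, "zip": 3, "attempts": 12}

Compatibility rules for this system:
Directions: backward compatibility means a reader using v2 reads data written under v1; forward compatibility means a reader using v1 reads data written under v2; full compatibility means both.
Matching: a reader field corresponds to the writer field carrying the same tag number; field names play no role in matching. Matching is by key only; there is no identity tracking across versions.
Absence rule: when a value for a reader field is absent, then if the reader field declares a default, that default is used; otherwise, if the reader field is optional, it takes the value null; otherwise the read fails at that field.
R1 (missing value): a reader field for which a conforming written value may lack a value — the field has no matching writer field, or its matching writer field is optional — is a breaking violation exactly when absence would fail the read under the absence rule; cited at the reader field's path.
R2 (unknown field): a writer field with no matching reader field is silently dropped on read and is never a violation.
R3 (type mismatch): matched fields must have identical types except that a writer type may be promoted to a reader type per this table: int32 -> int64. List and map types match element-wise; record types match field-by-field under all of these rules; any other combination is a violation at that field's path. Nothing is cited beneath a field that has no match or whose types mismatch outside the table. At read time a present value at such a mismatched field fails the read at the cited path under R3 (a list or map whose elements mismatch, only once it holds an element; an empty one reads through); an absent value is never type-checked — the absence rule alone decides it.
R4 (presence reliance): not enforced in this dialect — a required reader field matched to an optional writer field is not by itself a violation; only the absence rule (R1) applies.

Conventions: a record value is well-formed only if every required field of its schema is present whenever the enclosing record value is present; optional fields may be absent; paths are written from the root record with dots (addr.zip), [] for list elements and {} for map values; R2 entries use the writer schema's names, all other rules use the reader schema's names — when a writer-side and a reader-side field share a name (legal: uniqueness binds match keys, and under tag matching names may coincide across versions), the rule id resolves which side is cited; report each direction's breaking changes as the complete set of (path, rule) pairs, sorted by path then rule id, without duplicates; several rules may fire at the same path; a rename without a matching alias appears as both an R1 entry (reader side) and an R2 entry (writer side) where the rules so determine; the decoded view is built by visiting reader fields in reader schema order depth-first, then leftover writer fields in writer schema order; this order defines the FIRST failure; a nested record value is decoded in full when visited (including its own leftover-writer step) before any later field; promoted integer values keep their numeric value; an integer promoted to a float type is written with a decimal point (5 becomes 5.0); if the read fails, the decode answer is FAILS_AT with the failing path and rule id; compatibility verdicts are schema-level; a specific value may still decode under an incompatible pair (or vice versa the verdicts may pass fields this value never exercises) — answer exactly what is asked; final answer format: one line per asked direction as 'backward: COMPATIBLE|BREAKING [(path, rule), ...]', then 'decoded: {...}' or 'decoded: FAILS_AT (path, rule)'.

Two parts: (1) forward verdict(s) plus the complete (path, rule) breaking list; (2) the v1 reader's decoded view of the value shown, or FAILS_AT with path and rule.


forward: BREAKING [(audit.price, R3)]; decoded: {"audit": null, "score": -2.5, "zip": 3, "attempts": 12, "archived": null}

each type pair in Profile: writer, then reader
forward analysis of Profile with v1 as reader and v2 as writer:
  Money -> Money, writer optional: audit aligns to audit
  float32 -> float32, writer optional: score aligns to price
  int32 -> int64, writer optional: zip aligns to zip
  int64 -> int64, writer required: attempts aligns to attempts
  archived has no writer counterpart
  int64 -> float32, writer optional: audit.price aligns to audit.price
  audit.blob has no writer counterpart
  audit.blob (writer side), unknown to reader
  R3 fires at audit.price
  => 1 violation(s): forward is BREAKING for Profile
decode (reader v1):
  audit := null (absent, optional -> null)
  score := -2.5 (from writer price)
  zip := 3 (int32 -> int64)
  attempts := 12
  archived := null (absent, optional -> null)
  => decoded: {"audit": null, "score": -2.5, "zip": 3, "attempts": 12, "archived": null}
ruling out the remaining Profile differences:
  removed field archived from record Profile -> inert for the asked Profile verdict: nothing fires
  field blob in record Money: tag 3 changed to 18 -> inert for the asked Profile verdict: nothing fires
  renamed field score to price in record Profile -> inert for the asked Profile verdict: nothing fires
  field zip in record Profile: type int64 changed to int32 -> fires only in the backward direction of Profile, which is not asked here
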